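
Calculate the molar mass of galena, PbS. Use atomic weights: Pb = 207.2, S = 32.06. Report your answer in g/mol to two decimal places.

239.26 g/mol

M = 1*207.2 + 1*32.06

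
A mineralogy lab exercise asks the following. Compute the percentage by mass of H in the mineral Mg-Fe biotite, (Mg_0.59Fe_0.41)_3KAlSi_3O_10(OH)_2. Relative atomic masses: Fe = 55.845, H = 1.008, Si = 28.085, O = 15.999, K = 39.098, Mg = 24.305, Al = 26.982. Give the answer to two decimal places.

0.44 weight percent

Formula mass = 1.77·24.305 + 1.23·55.845 + 1·39.098 + 1·26.982 + 3·28.085 + 12·15.999 + 2·1.008 = 456.048 g/mol, of which 2.016 g is H.
So H makes up 2.016/456.048 = 0.0044 of the mass, i.e. 0.44%.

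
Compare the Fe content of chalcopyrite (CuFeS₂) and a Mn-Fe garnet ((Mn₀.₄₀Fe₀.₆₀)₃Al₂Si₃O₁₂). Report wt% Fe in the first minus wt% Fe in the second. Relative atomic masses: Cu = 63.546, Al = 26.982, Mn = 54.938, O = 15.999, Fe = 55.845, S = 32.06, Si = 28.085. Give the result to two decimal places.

Fe in CuFeS₂: molar mass 183.511 g/mol; 1×55.845 = 55.845 g → 30.43 wt%.
Fe in (Mn₀.₄₀Fe₀.₆₀)₃Al₂Si₃O₁₂: molar mass 496.654 g/mol; 1.80×55.845 = 100.521 g → 20.24 wt%.
Difference = 30.43 − 20.24 = 10.19 percentage points.

10.19 percentage points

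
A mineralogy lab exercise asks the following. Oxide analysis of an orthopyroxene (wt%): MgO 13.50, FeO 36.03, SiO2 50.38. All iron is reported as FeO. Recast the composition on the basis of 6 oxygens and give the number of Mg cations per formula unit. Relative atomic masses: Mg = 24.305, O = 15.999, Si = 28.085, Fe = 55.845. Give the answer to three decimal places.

13.50 wt% MgO ÷ 40.304 g/mol = 0.33495 mol, giving 0.33495 Mg and 0.33495 O.
36.03 wt% FeO ÷ 71.844 g/mol = 0.50150 mol, giving 0.50150 Fe and 0.50150 O.
50.38 wt% SiO2 ÷ 60.083 g/mol = 0.83851 mol, giving 0.83851 Si and 1.67702 O.
Oxygen sums to 2.51347; scaling by 6/2.51347 = 2.38714 puts the formula on 6 O.
Mg: 0.33495 × 2.38714 = 0.800 atoms per formula unit.

0.800 Mg apfu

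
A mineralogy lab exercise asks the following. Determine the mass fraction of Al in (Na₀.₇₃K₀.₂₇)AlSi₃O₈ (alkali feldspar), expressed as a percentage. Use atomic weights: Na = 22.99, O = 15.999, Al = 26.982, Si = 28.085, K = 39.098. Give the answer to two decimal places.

Formula mass = 0.73×22.99 + 0.27×39.098 + 1×26.982 + 3×28.085 + 8×15.999 = 266.568 g/mol, of which 26.982 g is Al.
So Al makes up 26.982/266.568 = 0.1012 of the mass, i.e. 10.12%.

10.12 weight percent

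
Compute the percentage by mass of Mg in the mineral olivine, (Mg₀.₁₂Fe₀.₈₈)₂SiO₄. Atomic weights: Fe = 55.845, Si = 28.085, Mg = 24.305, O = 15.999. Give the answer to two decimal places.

2.97 mass %

Molar mass of (Mg₀.₁₂Fe₀.₈₈)₂SiO₄: 0.24*24.305 + 1.76*55.845 + 1*28.085 + 4*15.999 = 196.201 g/mol.
Mass of Mg per formula unit: 0.24 × 24.305 = 5.833 g.
Weight fraction Mg = 5.833 / 196.201 = 0.0297.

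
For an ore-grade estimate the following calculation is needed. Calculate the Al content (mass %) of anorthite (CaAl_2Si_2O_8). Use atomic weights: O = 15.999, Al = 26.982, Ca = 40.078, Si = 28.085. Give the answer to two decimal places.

Molar mass of CaAl_2Si_2O_8: 1*40.078 + 2*26.982 + 2*28.085 + 8*15.999 = 278.204 g/mol.
Mass of Al per formula unit: 2 × 26.982 = 53.964 g.
Weight fraction Al = 53.964 / 278.204 = 0.1940.

19.40 mass %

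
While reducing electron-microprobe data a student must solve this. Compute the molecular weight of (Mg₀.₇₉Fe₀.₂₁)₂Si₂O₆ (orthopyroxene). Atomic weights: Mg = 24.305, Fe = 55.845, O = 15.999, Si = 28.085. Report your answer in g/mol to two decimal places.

Mg: 1.58 × 24.305 = 38.4019
Fe: 0.42 × 55.845 = 23.4549
Si: 2 × 28.085 = 56.1700
O: 6 × 15.999 = 95.9940
Summing the contributions gives the formula mass.

214.02 g/mol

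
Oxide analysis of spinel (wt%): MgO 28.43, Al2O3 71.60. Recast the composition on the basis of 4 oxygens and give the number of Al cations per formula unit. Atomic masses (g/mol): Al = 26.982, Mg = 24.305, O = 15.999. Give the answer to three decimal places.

1.998 Al apfu

28.43 wt% MgO ÷ 40.304 g/mol = 0.70539 mol, giving 0.70539 Mg and 0.70539 O.
71.60 wt% Al2O3 ÷ 101.961 g/mol = 0.70223 mol, giving 1.40446 Al and 2.10669 O.
Oxygen sums to 2.81208; scaling by 4/2.81208 = 1.42243 puts the formula on 4 O.
Al: 1.40446 × 1.42243 = 1.998 atoms per formula unit.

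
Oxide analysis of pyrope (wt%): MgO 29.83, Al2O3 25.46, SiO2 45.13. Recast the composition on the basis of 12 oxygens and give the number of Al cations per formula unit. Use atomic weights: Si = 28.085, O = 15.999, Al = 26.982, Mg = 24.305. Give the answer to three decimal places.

2.003 Al apfu

29.83 wt% MgO ÷ 40.304 g/mol = 0.74013 mol, giving 0.74013 Mg and 0.74013 O.
25.46 wt% Al2O3 ÷ 101.961 g/mol = 0.24970 mol, giving 0.49940 Al and 0.74910 O.
45.13 wt% SiO2 ÷ 60.083 g/mol = 0.75113 mol, giving 0.75113 Si and 1.50226 O.
Oxygen sums to 2.99149; scaling by 12/2.99149 = 4.01138 puts the formula on 12 O.
Al: 0.49940 × 4.01138 = 2.003 atoms per formula unit.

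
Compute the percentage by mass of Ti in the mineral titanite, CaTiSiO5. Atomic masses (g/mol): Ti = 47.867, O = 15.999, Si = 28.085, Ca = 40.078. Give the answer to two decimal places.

Molar mass of CaTiSiO5: 1*40.078 + 1*47.867 + 1*28.085 + 5*15.999 = 196.025 g/mol.
Mass of Ti per formula unit: 1 × 47.867 = 47.867 g.
Weight fraction Ti = 47.867 / 196.025 = 0.2442.

24.42 mass %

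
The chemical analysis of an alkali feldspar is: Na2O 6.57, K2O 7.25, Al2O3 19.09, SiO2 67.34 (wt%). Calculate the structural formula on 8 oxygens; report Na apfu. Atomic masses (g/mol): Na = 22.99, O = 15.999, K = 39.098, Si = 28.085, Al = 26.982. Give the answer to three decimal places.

Na2O (M=61.979): mol = 0.10600; Na = 0.21200, O = 0.10600.
K2O (M=94.195): mol = 0.07697; K = 0.15394, O = 0.07697.
Al2O3 (M=101.961): mol = 0.18723; Al = 0.37446, O = 0.56169.
SiO2 (M=60.083): mol = 1.12078; Si = 1.12078, O = 2.24156.
ΣO = 2.98622; factor = 8/ΣO = 2.67897.
Na apfu = 0.21200 × 2.67897 = 0.568.

0.568 Na apfu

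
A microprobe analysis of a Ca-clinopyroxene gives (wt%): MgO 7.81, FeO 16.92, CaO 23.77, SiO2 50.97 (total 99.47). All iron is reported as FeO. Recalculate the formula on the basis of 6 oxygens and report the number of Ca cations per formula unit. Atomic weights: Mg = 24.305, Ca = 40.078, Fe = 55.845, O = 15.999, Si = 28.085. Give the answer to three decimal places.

0.997 Ca apfu

MgO (M=40.304): mol = 0.19378; Mg = 0.19378, O = 0.19378.
FeO (M=71.844): mol = 0.23551; Fe = 0.23551, O = 0.23551.
CaO (M=56.077): mol = 0.42388; Ca = 0.42388, O = 0.42388.
SiO2 (M=60.083): mol = 0.84833; Si = 0.84833, O = 1.69666.
ΣO = 2.54983; factor = 6/ΣO = 2.35310.
Ca apfu = 0.42388 × 2.35310 = 0.997.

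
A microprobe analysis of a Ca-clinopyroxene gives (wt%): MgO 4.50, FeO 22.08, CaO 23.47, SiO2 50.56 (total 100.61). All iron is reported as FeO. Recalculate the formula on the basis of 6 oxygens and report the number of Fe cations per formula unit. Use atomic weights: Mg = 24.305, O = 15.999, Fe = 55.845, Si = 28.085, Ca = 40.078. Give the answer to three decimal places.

0.732 Fe apfu

MgO: 4.50/40.304 = 0.11165 mol → 0.11165 mol Mg, 0.11165 mol O.
FeO: 22.08/71.844 = 0.30733 mol → 0.30733 mol Fe, 0.30733 mol O.
CaO: 23.47/56.077 = 0.41853 mol → 0.41853 mol Ca, 0.41853 mol O.
SiO2: 50.56/60.083 = 0.84150 mol → 0.84150 mol Si, 1.68300 mol O.
Total oxygen = 2.52051 mol. Normalization factor = 6/2.52051 = 2.38047.
Fe per 6 O = 0.30733 × 2.38047 = 0.732.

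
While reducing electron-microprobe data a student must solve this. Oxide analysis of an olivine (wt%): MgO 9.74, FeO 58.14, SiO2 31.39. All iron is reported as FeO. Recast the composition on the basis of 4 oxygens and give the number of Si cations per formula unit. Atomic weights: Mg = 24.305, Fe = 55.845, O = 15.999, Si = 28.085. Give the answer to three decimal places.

0.997 Si apfu

MgO (M=40.304): mol = 0.24166; Mg = 0.24166, O = 0.24166.
FeO (M=71.844): mol = 0.80925; Fe = 0.80925, O = 0.80925.
SiO2 (M=60.083): mol = 0.52244; Si = 0.52244, O = 1.04488.
ΣO = 2.09579; factor = 4/ΣO = 1.90859.
Si apfu = 0.52244 × 1.90859 = 0.997.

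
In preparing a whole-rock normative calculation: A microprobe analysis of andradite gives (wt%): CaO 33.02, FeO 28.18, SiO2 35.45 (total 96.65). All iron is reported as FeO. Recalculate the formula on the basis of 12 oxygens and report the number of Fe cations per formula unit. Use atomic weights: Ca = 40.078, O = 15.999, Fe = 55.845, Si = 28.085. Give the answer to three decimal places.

33.02 wt% CaO ÷ 56.077 g/mol = 0.58883 mol, giving 0.58883 Ca and 0.58883 O.
28.18 wt% FeO ÷ 71.844 g/mol = 0.39224 mol, giving 0.39224 Fe and 0.39224 O.
35.45 wt% SiO2 ÷ 60.083 g/mol = 0.59002 mol, giving 0.59002 Si and 1.18004 O.
Oxygen sums to 2.16111; scaling by 12/2.16111 = 5.55270 puts the formula on 12 O.
Fe: 0.39224 × 5.55270 = 2.178 atoms per formula unit.

2.178 Fe apfu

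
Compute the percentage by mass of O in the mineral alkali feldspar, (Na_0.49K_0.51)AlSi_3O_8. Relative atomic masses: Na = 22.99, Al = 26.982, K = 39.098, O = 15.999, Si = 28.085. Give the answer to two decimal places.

Formula mass = 0.49×22.99 + 0.51×39.098 + 1×26.982 + 3×28.085 + 8×15.999 = 270.434 g/mol, of which 127.992 g is O.
So O makes up 127.992/270.434 = 0.4733 of the mass, i.e. 47.33%.

47.33 weight percent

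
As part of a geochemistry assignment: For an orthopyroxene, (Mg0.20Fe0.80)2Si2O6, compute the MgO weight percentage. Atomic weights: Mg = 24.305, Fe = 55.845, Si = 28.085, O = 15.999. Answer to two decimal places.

6.42 wt%

Molar mass of (Mg0.20Fe0.80)2Si2O6 = 0.40·24.305 + 1.60·55.845 + 2·28.085 + 6·15.999 = 251.238 g/mol.
Each formula unit contains 0.40 Mg, equivalent to 0.40/1 = 0.4000 mol MgO.
M(MgO) = 1×24.305 + 1×15.999 = 40.304 g/mol.
Mass of MgO per formula unit = 0.4000 × 40.304 = 16.122 g.
MgO wt% = 16.122 / 251.238 × 100 = 6.42%.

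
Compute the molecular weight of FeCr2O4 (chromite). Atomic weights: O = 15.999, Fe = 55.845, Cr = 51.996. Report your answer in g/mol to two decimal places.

223.83 g/mol

M = 1·55.845 + 2·51.996 + 4·15.999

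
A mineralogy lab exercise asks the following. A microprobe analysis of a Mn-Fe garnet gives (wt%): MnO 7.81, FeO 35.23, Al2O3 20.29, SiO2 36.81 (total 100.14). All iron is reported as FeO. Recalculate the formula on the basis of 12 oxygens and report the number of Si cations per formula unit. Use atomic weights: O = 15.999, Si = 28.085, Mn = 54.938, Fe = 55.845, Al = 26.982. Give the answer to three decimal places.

MnO (M=70.937): mol = 0.11010; Mn = 0.11010, O = 0.11010.
FeO (M=71.844): mol = 0.49037; Fe = 0.49037, O = 0.49037.
Al2O3 (M=101.961): mol = 0.19900; Al = 0.39800, O = 0.59700.
SiO2 (M=60.083): mol = 0.61265; Si = 0.61265, O = 1.22530.
ΣO = 2.42277; factor = 12/ΣO = 4.95301.
Si apfu = 0.61265 × 4.95301 = 3.034.

3.034 Si apfu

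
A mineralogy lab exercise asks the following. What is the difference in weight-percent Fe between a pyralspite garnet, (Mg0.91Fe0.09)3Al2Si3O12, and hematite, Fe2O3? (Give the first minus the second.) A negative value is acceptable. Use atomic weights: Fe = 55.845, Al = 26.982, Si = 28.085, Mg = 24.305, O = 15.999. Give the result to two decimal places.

First mineral: 15.078 g Fe in 411.638 g formula = 3.66 wt% Fe.
Second mineral: 111.690 g Fe in 159.687 g formula = 69.94 wt% Fe.
3.66% − 69.94% gives a difference of -66.28 percentage points.

-66.28 percentage points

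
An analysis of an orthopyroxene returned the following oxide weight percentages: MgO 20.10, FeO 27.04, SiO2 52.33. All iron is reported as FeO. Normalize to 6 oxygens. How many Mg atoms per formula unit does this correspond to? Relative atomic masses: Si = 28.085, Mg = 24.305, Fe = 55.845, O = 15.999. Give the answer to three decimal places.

1.143 Mg apfu

20.10 wt% MgO ÷ 40.304 g/mol = 0.49871 mol, giving 0.49871 Mg and 0.49871 O.
27.04 wt% FeO ÷ 71.844 g/mol = 0.37637 mol, giving 0.37637 Fe and 0.37637 O.
52.33 wt% SiO2 ÷ 60.083 g/mol = 0.87096 mol, giving 0.87096 Si and 1.74192 O.
Oxygen sums to 2.61700; scaling by 6/2.61700 = 2.29270 puts the formula on 6 O.
Mg: 0.49871 × 2.29270 = 1.143 atoms per formula unit.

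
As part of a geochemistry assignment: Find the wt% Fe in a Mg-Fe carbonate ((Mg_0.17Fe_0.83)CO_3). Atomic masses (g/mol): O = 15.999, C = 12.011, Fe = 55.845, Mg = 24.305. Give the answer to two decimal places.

41.95 mass %

Formula mass = 0.17·24.305 + 0.83·55.845 + 1·12.011 + 3·15.999 = 110.491 g/mol, of which 46.351 g is Fe.
So Fe makes up 46.351/110.491 = 0.4195 of the mass, i.e. 41.95%.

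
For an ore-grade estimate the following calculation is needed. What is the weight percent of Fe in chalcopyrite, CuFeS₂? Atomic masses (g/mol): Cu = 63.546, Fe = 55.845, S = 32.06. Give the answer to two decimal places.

30.43 wt%

M(CuFeS₂) = 183.511 g/mol.
Fe contributes 1 × 55.845 = 55.845 g per mole.
55.845/183.511 = 0.3043 → 30.43%.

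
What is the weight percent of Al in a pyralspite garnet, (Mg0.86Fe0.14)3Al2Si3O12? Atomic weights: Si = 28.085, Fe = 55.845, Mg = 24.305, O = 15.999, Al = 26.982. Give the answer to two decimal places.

12.96 wt%

Molar mass of (Mg0.86Fe0.14)3Al2Si3O12: 2.58·24.305 + 0.42·55.845 + 2·26.982 + 3·28.085 + 12·15.999 = 416.369 g/mol.
Mass of Al per formula unit: 2 × 26.982 = 53.964 g.
Weight fraction Al = 53.964 / 416.369 = 0.1296.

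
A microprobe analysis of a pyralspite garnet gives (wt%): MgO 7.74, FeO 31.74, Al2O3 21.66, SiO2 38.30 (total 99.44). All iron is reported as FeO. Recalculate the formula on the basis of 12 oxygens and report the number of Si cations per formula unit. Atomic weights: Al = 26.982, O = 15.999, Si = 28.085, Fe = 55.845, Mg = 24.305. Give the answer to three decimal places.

MgO: 7.74/40.304 = 0.19204 mol → 0.19204 mol Mg, 0.19204 mol O.
FeO: 31.74/71.844 = 0.44179 mol → 0.44179 mol Fe, 0.44179 mol O.
Al2O3: 21.66/101.961 = 0.21243 mol → 0.42486 mol Al, 0.63729 mol O.
SiO2: 38.30/60.083 = 0.63745 mol → 0.63745 mol Si, 1.27490 mol O.
Total oxygen = 2.54602 mol. Normalization factor = 12/2.54602 = 4.71324.
Si per 12 O = 0.63745 × 4.71324 = 3.004.

3.004 Si apfu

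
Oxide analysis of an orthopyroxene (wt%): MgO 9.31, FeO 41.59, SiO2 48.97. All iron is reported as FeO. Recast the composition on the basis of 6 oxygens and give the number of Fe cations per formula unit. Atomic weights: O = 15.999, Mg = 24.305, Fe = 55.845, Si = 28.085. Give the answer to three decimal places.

MgO: 9.31/40.304 = 0.23099 mol → 0.23099 mol Mg, 0.23099 mol O.
FeO: 41.59/71.844 = 0.57889 mol → 0.57889 mol Fe, 0.57889 mol O.
SiO2: 48.97/60.083 = 0.81504 mol → 0.81504 mol Si, 1.63008 mol O.
Total oxygen = 2.43996 mol. Normalization factor = 6/2.43996 = 2.45906.
Fe per 6 O = 0.57889 × 2.45906 = 1.424.

1.424 Fe apfu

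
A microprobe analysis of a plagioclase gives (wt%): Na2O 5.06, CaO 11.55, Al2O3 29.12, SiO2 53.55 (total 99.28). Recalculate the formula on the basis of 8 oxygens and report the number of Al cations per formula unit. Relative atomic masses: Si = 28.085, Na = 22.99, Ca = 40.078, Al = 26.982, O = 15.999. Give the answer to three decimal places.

1.561 Al apfu

5.06 wt% Na2O ÷ 61.979 g/mol = 0.08164 mol, giving 0.16328 Na and 0.08164 O.
11.55 wt% CaO ÷ 56.077 g/mol = 0.20597 mol, giving 0.20597 Ca and 0.20597 O.
29.12 wt% Al2O3 ÷ 101.961 g/mol = 0.28560 mol, giving 0.57120 Al and 0.85680 O.
53.55 wt% SiO2 ÷ 60.083 g/mol = 0.89127 mol, giving 0.89127 Si and 1.78254 O.
Oxygen sums to 2.92695; scaling by 8/2.92695 = 2.73322 puts the formula on 8 O.
Al: 0.57120 × 2.73322 = 1.561 atoms per formula unit.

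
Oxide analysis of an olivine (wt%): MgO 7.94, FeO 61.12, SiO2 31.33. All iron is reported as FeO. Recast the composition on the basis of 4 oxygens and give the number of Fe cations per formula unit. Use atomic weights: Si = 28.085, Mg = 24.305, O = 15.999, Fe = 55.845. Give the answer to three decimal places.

1.628 Fe apfu

MgO: 7.94/40.304 = 0.19700 mol → 0.19700 mol Mg, 0.19700 mol O.
FeO: 61.12/71.844 = 0.85073 mol → 0.85073 mol Fe, 0.85073 mol O.
SiO2: 31.33/60.083 = 0.52145 mol → 0.52145 mol Si, 1.04290 mol O.
Total oxygen = 2.09063 mol. Normalization factor = 4/2.09063 = 1.91330.
Fe per 4 O = 0.85073 × 1.91330 = 1.628.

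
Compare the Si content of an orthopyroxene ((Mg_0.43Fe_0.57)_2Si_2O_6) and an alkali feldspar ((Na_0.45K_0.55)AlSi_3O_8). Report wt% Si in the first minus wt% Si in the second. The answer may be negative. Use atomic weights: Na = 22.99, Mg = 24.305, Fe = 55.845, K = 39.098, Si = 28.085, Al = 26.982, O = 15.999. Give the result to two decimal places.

-7.35 percentage points

M((Mg_0.43Fe_0.57)_2Si_2O_6) = 236.730 g/mol, so wt% Si = 56.170/236.730 × 100 = 23.73%.
M((Na_0.45K_0.55)AlSi_3O_8) = 271.078 g/mol, so wt% Si = 84.255/271.078 × 100 = 31.08%.
23.73 − 31.08 = -7.35 pp.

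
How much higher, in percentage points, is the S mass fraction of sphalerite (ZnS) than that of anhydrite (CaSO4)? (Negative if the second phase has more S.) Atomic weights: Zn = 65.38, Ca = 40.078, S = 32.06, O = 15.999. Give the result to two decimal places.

M(ZnS) = 97.440 g/mol, so wt% S = 32.060/97.440 × 100 = 32.90%.
M(CaSO4) = 136.134 g/mol, so wt% S = 32.060/136.134 × 100 = 23.55%.
32.90 − 23.55 = 9.35 pp.

9.35 percentage points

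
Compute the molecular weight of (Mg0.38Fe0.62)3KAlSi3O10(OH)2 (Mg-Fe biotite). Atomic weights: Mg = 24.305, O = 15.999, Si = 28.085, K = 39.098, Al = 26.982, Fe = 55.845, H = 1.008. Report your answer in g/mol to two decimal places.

475.92 g/mol

The formula mass is the sum 1.14·24.305 + 1.86·55.845 + 1·39.098 + 1·26.982 + 3·28.085 + 12·15.999 + 2·1.008.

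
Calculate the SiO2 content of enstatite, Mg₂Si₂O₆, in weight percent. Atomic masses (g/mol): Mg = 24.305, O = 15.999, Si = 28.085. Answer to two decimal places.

Formula mass = 200.774 g/mol.
2 Si → 2.0000 mol SiO2 per formula unit; M(SiO2) = 60.083, so SiO2 mass = 120.166 g.
120.166/200.774 × 100 = 59.85 wt%.

59.85 wt%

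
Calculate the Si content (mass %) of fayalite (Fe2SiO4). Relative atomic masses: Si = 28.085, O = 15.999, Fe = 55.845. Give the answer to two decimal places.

M(Fe2SiO4) = 203.771 g/mol.
Si contributes 1 × 28.085 = 28.085 g per mole.
28.085/203.771 = 0.1378 → 13.78%.

13.78 mass %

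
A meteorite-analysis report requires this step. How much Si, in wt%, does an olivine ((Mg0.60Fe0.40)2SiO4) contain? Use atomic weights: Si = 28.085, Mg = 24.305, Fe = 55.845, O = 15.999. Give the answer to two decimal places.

16.93 wt%

Formula mass = 1.20×24.305 + 0.80×55.845 + 1×28.085 + 4×15.999 = 165.923 g/mol, of which 28.085 g is Si.
So Si makes up 28.085/165.923 = 0.1693 of the mass, i.e. 16.93%.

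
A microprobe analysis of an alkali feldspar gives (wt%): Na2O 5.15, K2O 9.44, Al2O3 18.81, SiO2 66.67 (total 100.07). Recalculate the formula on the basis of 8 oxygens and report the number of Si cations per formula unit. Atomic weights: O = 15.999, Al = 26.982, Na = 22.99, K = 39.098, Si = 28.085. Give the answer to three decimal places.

5.15 wt% Na2O ÷ 61.979 g/mol = 0.08309 mol, giving 0.16618 Na and 0.08309 O.
9.44 wt% K2O ÷ 94.195 g/mol = 0.10022 mol, giving 0.20044 K and 0.10022 O.
18.81 wt% Al2O3 ÷ 101.961 g/mol = 0.18448 mol, giving 0.36896 Al and 0.55344 O.
66.67 wt% SiO2 ÷ 60.083 g/mol = 1.10963 mol, giving 1.10963 Si and 2.21926 O.
Oxygen sums to 2.95601; scaling by 8/2.95601 = 2.70635 puts the formula on 8 O.
Si: 1.10963 × 2.70635 = 3.003 atoms per formula unit.

3.003 Si apfu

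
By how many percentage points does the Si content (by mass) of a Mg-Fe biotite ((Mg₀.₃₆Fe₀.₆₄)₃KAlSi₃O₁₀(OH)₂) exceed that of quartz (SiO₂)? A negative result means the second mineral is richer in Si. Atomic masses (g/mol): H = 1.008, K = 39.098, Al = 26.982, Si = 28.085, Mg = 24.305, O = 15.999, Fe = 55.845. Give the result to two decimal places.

Si in (Mg₀.₃₆Fe₀.₆₄)₃KAlSi₃O₁₀(OH)₂: molar mass 477.811 g/mol; 3×28.085 = 84.255 g → 17.63 wt%.
Si in SiO₂: molar mass 60.083 g/mol; 1×28.085 = 28.085 g → 46.74 wt%.
Difference = 17.63 − 46.74 = -29.11 percentage points.

-29.11 percentage points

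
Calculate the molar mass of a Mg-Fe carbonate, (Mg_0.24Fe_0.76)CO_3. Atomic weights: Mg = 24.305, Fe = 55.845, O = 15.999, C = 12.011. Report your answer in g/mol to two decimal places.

The formula mass is the sum 0.24×24.305 + 0.76×55.845 + 1×12.011 + 3×15.999.

108.28 g/mol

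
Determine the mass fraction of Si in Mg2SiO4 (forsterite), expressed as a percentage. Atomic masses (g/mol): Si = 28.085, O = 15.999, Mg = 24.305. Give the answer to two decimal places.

19.96 wt%

Formula mass = 2×24.305 + 1×28.085 + 4×15.999 = 140.691 g/mol, of which 28.085 g is Si.
So Si makes up 28.085/140.691 = 0.1996 of the mass, i.e. 19.96%.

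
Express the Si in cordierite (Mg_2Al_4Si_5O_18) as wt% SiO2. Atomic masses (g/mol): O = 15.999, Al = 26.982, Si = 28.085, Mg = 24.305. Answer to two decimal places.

Formula mass = 584.945 g/mol.
5 Si → 5.0000 mol SiO2 per formula unit; M(SiO2) = 60.083, so SiO2 mass = 300.415 g.
300.415/584.945 × 100 = 51.36 wt%.

51.36 wt%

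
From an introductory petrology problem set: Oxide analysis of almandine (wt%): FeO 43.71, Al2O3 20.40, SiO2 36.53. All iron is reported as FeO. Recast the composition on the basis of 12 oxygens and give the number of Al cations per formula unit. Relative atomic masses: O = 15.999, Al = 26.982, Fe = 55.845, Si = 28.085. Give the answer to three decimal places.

FeO (M=71.844): mol = 0.60840; Fe = 0.60840, O = 0.60840.
Al2O3 (M=101.961): mol = 0.20008; Al = 0.40016, O = 0.60024.
SiO2 (M=60.083): mol = 0.60799; Si = 0.60799, O = 1.21598.
ΣO = 2.42462; factor = 12/ΣO = 4.94923.
Al apfu = 0.40016 × 4.94923 = 1.980.

1.980 Al apfu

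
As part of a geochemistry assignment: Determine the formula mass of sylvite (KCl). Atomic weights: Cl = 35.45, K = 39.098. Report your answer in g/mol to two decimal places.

K: 1 × 39.098 = 39.0980
Cl: 1 × 35.45 = 35.4500
Summing the contributions gives the formula mass.

74.55 g/mol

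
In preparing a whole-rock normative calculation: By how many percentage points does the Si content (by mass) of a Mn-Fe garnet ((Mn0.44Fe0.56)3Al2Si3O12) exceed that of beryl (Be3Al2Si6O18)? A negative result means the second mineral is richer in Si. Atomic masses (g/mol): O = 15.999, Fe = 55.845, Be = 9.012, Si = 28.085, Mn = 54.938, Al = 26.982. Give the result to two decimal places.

Si in (Mn0.44Fe0.56)3Al2Si3O12: molar mass 496.545 g/mol; 3×28.085 = 84.255 g → 16.97 wt%.
Si in Be3Al2Si6O18: molar mass 537.492 g/mol; 6×28.085 = 168.510 g → 31.35 wt%.
Difference = 16.97 − 31.35 = -14.38 percentage points.

-14.38 percentage points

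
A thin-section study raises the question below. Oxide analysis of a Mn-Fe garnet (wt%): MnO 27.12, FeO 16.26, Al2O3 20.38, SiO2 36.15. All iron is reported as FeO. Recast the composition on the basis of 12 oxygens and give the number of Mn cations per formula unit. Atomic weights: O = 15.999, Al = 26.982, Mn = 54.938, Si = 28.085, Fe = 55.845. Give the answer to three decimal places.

27.12 wt% MnO ÷ 70.937 g/mol = 0.38231 mol, giving 0.38231 Mn and 0.38231 O.
16.26 wt% FeO ÷ 71.844 g/mol = 0.22632 mol, giving 0.22632 Fe and 0.22632 O.
20.38 wt% Al2O3 ÷ 101.961 g/mol = 0.19988 mol, giving 0.39976 Al and 0.59964 O.
36.15 wt% SiO2 ÷ 60.083 g/mol = 0.60167 mol, giving 0.60167 Si and 1.20334 O.
Oxygen sums to 2.41161; scaling by 12/2.41161 = 4.97593 puts the formula on 12 O.
Mn: 0.38231 × 4.97593 = 1.902 atoms per formula unit.

1.902 Mn apfu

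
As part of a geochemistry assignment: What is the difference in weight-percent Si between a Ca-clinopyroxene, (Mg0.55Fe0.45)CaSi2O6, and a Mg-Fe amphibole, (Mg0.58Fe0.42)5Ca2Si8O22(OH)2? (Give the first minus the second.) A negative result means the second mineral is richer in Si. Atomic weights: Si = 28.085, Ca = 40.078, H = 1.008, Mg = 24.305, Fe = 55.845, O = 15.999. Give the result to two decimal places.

M((Mg0.55Fe0.45)CaSi2O6) = 230.740 g/mol, so wt% Si = 56.170/230.740 × 100 = 24.34%.
M((Mg0.58Fe0.42)5Ca2Si8O22(OH)2) = 878.587 g/mol, so wt% Si = 224.680/878.587 × 100 = 25.57%.
24.34 − 25.57 = -1.23 pp.

-1.23 percentage points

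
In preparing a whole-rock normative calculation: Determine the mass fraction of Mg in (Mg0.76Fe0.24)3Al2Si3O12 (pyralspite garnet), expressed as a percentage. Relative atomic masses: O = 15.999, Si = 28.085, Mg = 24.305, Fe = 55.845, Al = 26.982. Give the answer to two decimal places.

Formula mass = 2.28·24.305 + 0.72·55.845 + 2·26.982 + 3·28.085 + 12·15.999 = 425.831 g/mol, of which 55.415 g is Mg.
So Mg makes up 55.415/425.831 = 0.1301 of the mass, i.e. 13.01%.

13.01 weight percent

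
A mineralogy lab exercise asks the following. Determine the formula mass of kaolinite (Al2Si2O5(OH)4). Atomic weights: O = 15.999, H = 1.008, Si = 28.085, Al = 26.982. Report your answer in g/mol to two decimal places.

The formula mass is the sum 2(26.982) + 2(28.085) + 9(15.999) + 4(1.008).

258.16 g/mol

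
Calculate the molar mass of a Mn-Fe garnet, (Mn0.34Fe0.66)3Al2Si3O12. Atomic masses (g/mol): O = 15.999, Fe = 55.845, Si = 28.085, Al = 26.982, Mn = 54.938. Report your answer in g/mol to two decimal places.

The formula mass is the sum 1.02×54.938 + 1.98×55.845 + 2×26.982 + 3×28.085 + 12×15.999.

496.82 g/mol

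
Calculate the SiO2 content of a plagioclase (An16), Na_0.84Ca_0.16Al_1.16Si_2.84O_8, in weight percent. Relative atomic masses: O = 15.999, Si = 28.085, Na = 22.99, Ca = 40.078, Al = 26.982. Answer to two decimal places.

Formula mass = 264.777 g/mol.
2.84 Si → 2.8400 mol SiO2 per formula unit; M(SiO2) = 60.083, so SiO2 mass = 170.636 g.
170.636/264.777 × 100 = 64.45 wt%.

64.45 wt%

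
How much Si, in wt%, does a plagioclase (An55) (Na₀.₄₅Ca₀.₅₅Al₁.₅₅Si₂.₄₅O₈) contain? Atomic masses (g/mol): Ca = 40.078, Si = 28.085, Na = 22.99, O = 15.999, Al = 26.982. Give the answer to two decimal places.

Formula mass = 0.45×22.99 + 0.55×40.078 + 1.55×26.982 + 2.45×28.085 + 8×15.999 = 271.011 g/mol, of which 68.808 g is Si.
So Si makes up 68.808/271.011 = 0.2539 of the mass, i.e. 25.39%.

25.39 wt%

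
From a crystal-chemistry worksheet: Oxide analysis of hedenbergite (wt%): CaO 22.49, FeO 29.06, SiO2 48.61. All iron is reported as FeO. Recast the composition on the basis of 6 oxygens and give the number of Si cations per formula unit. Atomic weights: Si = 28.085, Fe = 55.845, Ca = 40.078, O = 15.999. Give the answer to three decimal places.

CaO (M=56.077): mol = 0.40106; Ca = 0.40106, O = 0.40106.
FeO (M=71.844): mol = 0.40449; Fe = 0.40449, O = 0.40449.
SiO2 (M=60.083): mol = 0.80905; Si = 0.80905, O = 1.61810.
ΣO = 2.42365; factor = 6/ΣO = 2.47560.
Si apfu = 0.80905 × 2.47560 = 2.003.

2.003 Si apfu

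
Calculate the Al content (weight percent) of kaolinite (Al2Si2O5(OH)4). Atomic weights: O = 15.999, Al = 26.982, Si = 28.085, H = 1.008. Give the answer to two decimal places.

Molar mass of Al2Si2O5(OH)4: 2*26.982 + 2*28.085 + 9*15.999 + 4*1.008 = 258.157 g/mol.
Mass of Al per formula unit: 2 × 26.982 = 53.964 g.
Weight fraction Al = 53.964 / 258.157 = 0.2090.

20.90 weight percent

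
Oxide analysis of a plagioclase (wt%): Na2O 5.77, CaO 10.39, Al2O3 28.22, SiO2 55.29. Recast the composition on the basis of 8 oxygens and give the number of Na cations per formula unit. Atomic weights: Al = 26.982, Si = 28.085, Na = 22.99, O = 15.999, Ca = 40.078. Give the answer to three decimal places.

Na2O (M=61.979): mol = 0.09310; Na = 0.18620, O = 0.09310.
CaO (M=56.077): mol = 0.18528; Ca = 0.18528, O = 0.18528.
Al2O3 (M=101.961): mol = 0.27677; Al = 0.55354, O = 0.83031.
SiO2 (M=60.083): mol = 0.92023; Si = 0.92023, O = 1.84046.
ΣO = 2.94915; factor = 8/ΣO = 2.71265.
Na apfu = 0.18620 × 2.71265 = 0.505.

0.505 Na apfu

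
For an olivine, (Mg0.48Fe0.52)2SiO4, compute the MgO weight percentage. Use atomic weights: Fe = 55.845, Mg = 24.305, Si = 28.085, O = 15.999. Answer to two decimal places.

M((Mg0.48Fe0.52)2SiO4) = 173.493 g/mol; M(MgO) = 40.304 g/mol.
Moles MgO per formula unit = 0.96 Mg ÷ 1 = 0.9600.
MgO fraction = (0.9600 × 40.304) / 173.493 = 38.692/173.493 = 0.2230.

22.30 wt%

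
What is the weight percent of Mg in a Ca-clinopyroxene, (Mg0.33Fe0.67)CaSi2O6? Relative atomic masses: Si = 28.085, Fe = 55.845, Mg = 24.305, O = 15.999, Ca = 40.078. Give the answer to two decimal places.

Formula mass = 0.33·24.305 + 0.67·55.845 + 1·40.078 + 2·28.085 + 6·15.999 = 237.679 g/mol, of which 8.021 g is Mg.
So Mg makes up 8.021/237.679 = 0.0337 of the mass, i.e. 3.37%.

3.37 mass %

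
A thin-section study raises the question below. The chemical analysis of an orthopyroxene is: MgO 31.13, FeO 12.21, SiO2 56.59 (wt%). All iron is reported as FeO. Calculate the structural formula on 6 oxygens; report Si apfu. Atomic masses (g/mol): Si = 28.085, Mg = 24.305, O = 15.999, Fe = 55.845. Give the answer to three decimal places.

31.13 wt% MgO ÷ 40.304 g/mol = 0.77238 mol, giving 0.77238 Mg and 0.77238 O.
12.21 wt% FeO ÷ 71.844 g/mol = 0.16995 mol, giving 0.16995 Fe and 0.16995 O.
56.59 wt% SiO2 ÷ 60.083 g/mol = 0.94186 mol, giving 0.94186 Si and 1.88372 O.
Oxygen sums to 2.82605; scaling by 6/2.82605 = 2.12310 puts the formula on 6 O.
Si: 0.94186 × 2.12310 = 2.000 atoms per formula unit.

2.000 Si apfu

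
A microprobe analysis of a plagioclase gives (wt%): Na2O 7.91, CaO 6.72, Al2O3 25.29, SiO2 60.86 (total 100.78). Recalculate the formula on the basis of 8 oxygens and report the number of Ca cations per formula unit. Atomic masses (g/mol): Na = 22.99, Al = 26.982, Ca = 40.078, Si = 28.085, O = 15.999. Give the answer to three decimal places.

0.318 Ca apfu

Na2O: 7.91/61.979 = 0.12762 mol → 0.25524 mol Na, 0.12762 mol O.
CaO: 6.72/56.077 = 0.11984 mol → 0.11984 mol Ca, 0.11984 mol O.
Al2O3: 25.29/101.961 = 0.24804 mol → 0.49608 mol Al, 0.74412 mol O.
SiO2: 60.86/60.083 = 1.01293 mol → 1.01293 mol Si, 2.02586 mol O.
Total oxygen = 3.01744 mol. Normalization factor = 8/3.01744 = 2.65125.
Ca per 8 O = 0.11984 × 2.65125 = 0.318.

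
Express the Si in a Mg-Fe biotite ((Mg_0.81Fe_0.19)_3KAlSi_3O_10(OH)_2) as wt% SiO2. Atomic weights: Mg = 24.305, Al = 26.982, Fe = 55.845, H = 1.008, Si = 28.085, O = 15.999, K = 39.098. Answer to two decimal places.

Formula mass = 435.232 g/mol.
3 Si → 3.0000 mol SiO2 per formula unit; M(SiO2) = 60.083, so SiO2 mass = 180.249 g.
180.249/435.232 × 100 = 41.41 wt%.

41.41 wt%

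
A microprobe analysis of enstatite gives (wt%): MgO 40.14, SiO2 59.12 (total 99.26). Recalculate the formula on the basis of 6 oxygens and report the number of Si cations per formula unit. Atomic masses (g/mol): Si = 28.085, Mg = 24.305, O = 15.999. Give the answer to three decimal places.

40.14 wt% MgO ÷ 40.304 g/mol = 0.99593 mol, giving 0.99593 Mg and 0.99593 O.
59.12 wt% SiO2 ÷ 60.083 g/mol = 0.98397 mol, giving 0.98397 Si and 1.96794 O.
Oxygen sums to 2.96387; scaling by 6/2.96387 = 2.02438 puts the formula on 6 O.
Si: 0.98397 × 2.02438 = 1.992 atoms per formula unit.

1.992 Si apfu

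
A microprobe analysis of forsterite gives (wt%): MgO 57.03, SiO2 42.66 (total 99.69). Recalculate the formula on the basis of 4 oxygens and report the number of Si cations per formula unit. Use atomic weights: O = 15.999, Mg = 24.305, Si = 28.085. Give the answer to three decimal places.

1.002 Si apfu

MgO: 57.03/40.304 = 1.41500 mol → 1.41500 mol Mg, 1.41500 mol O.
SiO2: 42.66/60.083 = 0.71002 mol → 0.71002 mol Si, 1.42004 mol O.
Total oxygen = 2.83504 mol. Normalization factor = 4/2.83504 = 1.41091.
Si per 4 O = 0.71002 × 1.41091 = 1.002.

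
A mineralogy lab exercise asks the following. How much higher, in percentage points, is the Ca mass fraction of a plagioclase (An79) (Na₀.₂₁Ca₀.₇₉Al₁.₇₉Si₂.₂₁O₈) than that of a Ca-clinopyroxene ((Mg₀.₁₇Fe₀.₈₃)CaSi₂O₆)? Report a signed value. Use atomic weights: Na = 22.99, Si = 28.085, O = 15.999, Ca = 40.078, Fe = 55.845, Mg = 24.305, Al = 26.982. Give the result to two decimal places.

-4.99 percentage points

First mineral: 31.662 g Ca in 274.847 g formula = 11.52 wt% Ca.
Second mineral: 40.078 g Ca in 242.725 g formula = 16.51 wt% Ca.
11.52% − 16.51% gives a difference of -4.99 percentage points.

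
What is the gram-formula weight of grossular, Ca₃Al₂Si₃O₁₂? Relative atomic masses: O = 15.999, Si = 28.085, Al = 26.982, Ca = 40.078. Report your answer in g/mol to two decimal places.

450.44 g/mol

M = 3*40.078 + 2*26.982 + 3*28.085 + 12*15.999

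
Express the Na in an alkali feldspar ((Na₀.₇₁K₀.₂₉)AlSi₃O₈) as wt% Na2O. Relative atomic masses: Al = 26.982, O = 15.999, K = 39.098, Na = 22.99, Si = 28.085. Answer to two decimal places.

8.24 wt%

M((Na₀.₇₁K₀.₂₉)AlSi₃O₈) = 266.890 g/mol; M(Na2O) = 61.979 g/mol.
Moles Na2O per formula unit = 0.71 Na ÷ 2 = 0.3550.
Na2O fraction = (0.3550 × 61.979) / 266.890 = 22.003/266.890 = 0.0824.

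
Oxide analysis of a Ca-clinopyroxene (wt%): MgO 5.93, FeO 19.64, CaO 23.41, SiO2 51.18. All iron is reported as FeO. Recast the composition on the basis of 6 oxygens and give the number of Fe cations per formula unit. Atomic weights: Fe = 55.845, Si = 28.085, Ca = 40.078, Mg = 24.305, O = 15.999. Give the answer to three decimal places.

5.93 wt% MgO ÷ 40.304 g/mol = 0.14713 mol, giving 0.14713 Mg and 0.14713 O.
19.64 wt% FeO ÷ 71.844 g/mol = 0.27337 mol, giving 0.27337 Fe and 0.27337 O.
23.41 wt% CaO ÷ 56.077 g/mol = 0.41746 mol, giving 0.41746 Ca and 0.41746 O.
51.18 wt% SiO2 ÷ 60.083 g/mol = 0.85182 mol, giving 0.85182 Si and 1.70364 O.
Oxygen sums to 2.54160; scaling by 6/2.54160 = 2.36072 puts the formula on 6 O.
Fe: 0.27337 × 2.36072 = 0.645 atoms per formula unit.

0.645 Fe apfu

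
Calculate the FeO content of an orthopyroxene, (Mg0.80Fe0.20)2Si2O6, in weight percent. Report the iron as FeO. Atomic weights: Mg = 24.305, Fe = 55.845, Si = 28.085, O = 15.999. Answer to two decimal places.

Molar mass of (Mg0.80Fe0.20)2Si2O6 = 1.60*24.305 + 0.40*55.845 + 2*28.085 + 6*15.999 = 213.390 g/mol.
Each formula unit contains 0.40 Fe, equivalent to 0.40/1 = 0.4000 mol FeO.
M(FeO) = 1×55.845 + 1×15.999 = 71.844 g/mol.
Mass of FeO per formula unit = 0.4000 × 71.844 = 28.738 g.
FeO wt% = 28.738 / 213.390 × 100 = 13.47%.

13.47 wt%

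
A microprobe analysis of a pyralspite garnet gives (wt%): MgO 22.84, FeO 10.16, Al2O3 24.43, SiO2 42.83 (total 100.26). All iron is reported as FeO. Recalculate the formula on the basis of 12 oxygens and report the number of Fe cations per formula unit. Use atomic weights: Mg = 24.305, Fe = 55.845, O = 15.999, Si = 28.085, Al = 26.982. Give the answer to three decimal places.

0.595 Fe apfu

22.84 wt% MgO ÷ 40.304 g/mol = 0.56669 mol, giving 0.56669 Mg and 0.56669 O.
10.16 wt% FeO ÷ 71.844 g/mol = 0.14142 mol, giving 0.14142 Fe and 0.14142 O.
24.43 wt% Al2O3 ÷ 101.961 g/mol = 0.23960 mol, giving 0.47920 Al and 0.71880 O.
42.83 wt% SiO2 ÷ 60.083 g/mol = 0.71285 mol, giving 0.71285 Si and 1.42570 O.
Oxygen sums to 2.85261; scaling by 12/2.85261 = 4.20667 puts the formula on 12 O.
Fe: 0.14142 × 4.20667 = 0.595 atoms per formula unit.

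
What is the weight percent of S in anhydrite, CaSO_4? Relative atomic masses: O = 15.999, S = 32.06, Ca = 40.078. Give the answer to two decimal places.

23.55 mass %

M(CaSO_4) = 136.134 g/mol.
S contributes 1 × 32.06 = 32.060 g per mole.
32.060/136.134 = 0.2355 → 23.55%.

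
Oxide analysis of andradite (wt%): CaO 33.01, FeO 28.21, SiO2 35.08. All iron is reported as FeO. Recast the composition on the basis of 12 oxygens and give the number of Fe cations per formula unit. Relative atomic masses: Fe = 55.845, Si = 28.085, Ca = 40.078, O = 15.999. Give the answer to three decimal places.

CaO (M=56.077): mol = 0.58865; Ca = 0.58865, O = 0.58865.
FeO (M=71.844): mol = 0.39266; Fe = 0.39266, O = 0.39266.
SiO2 (M=60.083): mol = 0.58386; Si = 0.58386, O = 1.16772.
ΣO = 2.14903; factor = 12/ΣO = 5.58391.
Fe apfu = 0.39266 × 5.58391 = 2.193.

2.193 Fe apfu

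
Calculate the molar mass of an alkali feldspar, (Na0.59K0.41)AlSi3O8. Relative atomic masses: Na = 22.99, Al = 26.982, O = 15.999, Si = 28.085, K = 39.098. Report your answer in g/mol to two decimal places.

268.82 g/mol

M = 0.59·22.99 + 0.41·39.098 + 1·26.982 + 3·28.085 + 8·15.999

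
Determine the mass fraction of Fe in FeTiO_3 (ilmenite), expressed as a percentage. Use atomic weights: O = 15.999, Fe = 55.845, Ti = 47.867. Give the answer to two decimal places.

M(FeTiO_3) = 151.709 g/mol.
Fe contributes 1 × 55.845 = 55.845 g per mole.
55.845/151.709 = 0.3681 → 36.81%.

36.81 mass %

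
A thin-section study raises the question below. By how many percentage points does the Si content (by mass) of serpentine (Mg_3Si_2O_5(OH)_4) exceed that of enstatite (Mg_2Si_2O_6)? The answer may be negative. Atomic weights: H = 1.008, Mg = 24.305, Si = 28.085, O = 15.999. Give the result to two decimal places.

First mineral: 56.170 g Si in 277.108 g formula = 20.27 wt% Si.
Second mineral: 56.170 g Si in 200.774 g formula = 27.98 wt% Si.
20.27% − 27.98% gives a difference of -7.71 percentage points.

-7.71 percentage points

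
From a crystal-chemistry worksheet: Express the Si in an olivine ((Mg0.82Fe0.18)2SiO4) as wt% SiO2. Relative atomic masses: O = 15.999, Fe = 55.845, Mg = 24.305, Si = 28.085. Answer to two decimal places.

Formula mass = 152.045 g/mol.
1 Si → 1.0000 mol SiO2 per formula unit; M(SiO2) = 60.083, so SiO2 mass = 60.083 g.
60.083/152.045 × 100 = 39.52 wt%.

39.52 wt%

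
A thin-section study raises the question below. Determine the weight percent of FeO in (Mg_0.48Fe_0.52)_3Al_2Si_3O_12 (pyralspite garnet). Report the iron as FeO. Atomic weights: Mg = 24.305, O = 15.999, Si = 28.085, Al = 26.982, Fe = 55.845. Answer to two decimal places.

Formula mass = 452.324 g/mol.
1.56 Fe → 1.5600 mol FeO per formula unit; M(FeO) = 71.844, so FeO mass = 112.077 g.
112.077/452.324 × 100 = 24.78 wt%.

24.78 wt%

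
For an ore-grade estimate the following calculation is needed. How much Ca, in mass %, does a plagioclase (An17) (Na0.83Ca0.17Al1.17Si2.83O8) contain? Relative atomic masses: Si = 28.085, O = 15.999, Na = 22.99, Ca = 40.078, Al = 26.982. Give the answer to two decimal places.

M(Na0.83Ca0.17Al1.17Si2.83O8) = 264.936 g/mol.
Ca contributes 0.17 × 40.078 = 6.813 g per mole.
6.813/264.936 = 0.0257 → 2.57%.

2.57 mass %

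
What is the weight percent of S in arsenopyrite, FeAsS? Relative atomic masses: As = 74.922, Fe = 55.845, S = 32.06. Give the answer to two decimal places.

19.69 mass %

Molar mass of FeAsS: 1*55.845 + 1*74.922 + 1*32.06 = 162.827 g/mol.
Mass of S per formula unit: 1 × 32.06 = 32.060 g.
Weight fraction S = 32.060 / 162.827 = 0.1969.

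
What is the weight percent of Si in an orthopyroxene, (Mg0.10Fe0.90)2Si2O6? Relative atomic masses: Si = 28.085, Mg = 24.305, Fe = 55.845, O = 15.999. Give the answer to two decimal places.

Molar mass of (Mg0.10Fe0.90)2Si2O6: 0.20*24.305 + 1.80*55.845 + 2*28.085 + 6*15.999 = 257.546 g/mol.
Mass of Si per formula unit: 2 × 28.085 = 56.170 g.
Weight fraction Si = 56.170 / 257.546 = 0.2181.

21.81 weight percent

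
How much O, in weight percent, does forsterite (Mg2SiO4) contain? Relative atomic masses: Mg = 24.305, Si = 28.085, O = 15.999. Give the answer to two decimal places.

45.49 weight percent

M(Mg2SiO4) = 140.691 g/mol.
O contributes 4 × 15.999 = 63.996 g per mole.
63.996/140.691 = 0.4549 → 45.49%.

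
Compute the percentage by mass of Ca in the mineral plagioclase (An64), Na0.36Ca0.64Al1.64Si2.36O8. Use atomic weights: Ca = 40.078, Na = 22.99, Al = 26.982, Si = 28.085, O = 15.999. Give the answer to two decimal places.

9.41 weight percent

Molar mass of Na0.36Ca0.64Al1.64Si2.36O8: 0.36×22.99 + 0.64×40.078 + 1.64×26.982 + 2.36×28.085 + 8×15.999 = 272.449 g/mol.
Mass of Ca per formula unit: 0.64 × 40.078 = 25.650 g.
Weight fraction Ca = 25.650 / 272.449 = 0.0941.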